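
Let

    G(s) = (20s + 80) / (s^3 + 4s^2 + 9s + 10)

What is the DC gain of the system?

G(0) = 8

Set s = 0: G(0) = (80) / (10) = 8.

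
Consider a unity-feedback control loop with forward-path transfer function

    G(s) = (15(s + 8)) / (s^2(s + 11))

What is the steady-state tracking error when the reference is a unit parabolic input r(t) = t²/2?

G(s) has 2 poles at the origin.
This is a Type 2 system. Ka = lim_{s→0} s^2·G(s) = 120/11.
e_ss = 1/Ka = 1/(120/11) = 11/120 ≈ 0.09167.

e_ss = 0.09167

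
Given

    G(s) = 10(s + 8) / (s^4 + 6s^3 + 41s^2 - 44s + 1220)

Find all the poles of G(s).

s = 2 + 4j, 2 - 4j, -5 + 6j, -5 - 6j

The poles are the roots of the denominator s^4 + 6s^3 + 41s^2 - 44s + 1220 = 0.
No real roots exist; factor into two real quadratics: (s^2 - 4s + 20)(s^2 + 10s + 61) = 0.
Each quadratic gives a conjugate pair via the quadratic formula.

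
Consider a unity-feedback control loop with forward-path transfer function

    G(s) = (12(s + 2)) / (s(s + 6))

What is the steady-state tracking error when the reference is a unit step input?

e_ss = 0

G(s) has one pole at the origin.
This is a Type 1 system; for a step input the steady-state error is zero.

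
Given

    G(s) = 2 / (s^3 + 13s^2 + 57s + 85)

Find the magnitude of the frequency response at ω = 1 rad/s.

Substitute s = j1: numerator = 2, denominator = 72 + j56.
|G(j1)| = |2| / |72 + j56| = 2 / 91.214 ≈ 0.02193.

|G(j1)| ≈ 0.02193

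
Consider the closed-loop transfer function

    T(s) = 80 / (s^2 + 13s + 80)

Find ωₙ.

Compare the denominator to the standard form s^2 + 2ζωₙs + ωₙ².
ωₙ² = 80, so ωₙ = √80 ≈ 8.944 rad/s.

ωₙ ≈ 8.944 rad/s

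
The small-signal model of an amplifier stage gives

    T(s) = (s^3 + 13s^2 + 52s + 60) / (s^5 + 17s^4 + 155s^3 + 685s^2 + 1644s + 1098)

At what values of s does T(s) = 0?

Set the numerator to zero: s^3 + 13s^2 + 52s + 60 = 0.
Factoring: (s + 5)(s + 2)(s + 6) = 0.

s = -5, -2, -6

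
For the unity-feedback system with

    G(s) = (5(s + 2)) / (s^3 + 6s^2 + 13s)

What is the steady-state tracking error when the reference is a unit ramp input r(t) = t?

e_ss = 1.300

G(s) has one pole at the origin.
This is a Type 1 system. Kv = lim_{s→0} s·G(s) = 10/13.
e_ss = 1/Kv = 1/(10/13) = 13/10 ≈ 1.300.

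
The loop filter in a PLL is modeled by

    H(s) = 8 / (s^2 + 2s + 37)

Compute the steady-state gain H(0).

Set s = 0: H(0) = (8) / (37) = 8/37.

H(0) = 8/37 ≈ 0.2162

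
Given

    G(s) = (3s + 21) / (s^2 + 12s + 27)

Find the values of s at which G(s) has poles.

s = -9, -3

The poles are the roots of the denominator s^2 + 12s + 27 = 0.
Factoring: (s + 9)(s + 3) = 0, so s = -9 and s = -3.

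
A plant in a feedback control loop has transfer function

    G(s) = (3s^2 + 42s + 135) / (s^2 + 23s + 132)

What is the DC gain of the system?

Set s = 0: G(0) = (135) / (132) = 45/44.

G(0) = 45/44 ≈ 1.023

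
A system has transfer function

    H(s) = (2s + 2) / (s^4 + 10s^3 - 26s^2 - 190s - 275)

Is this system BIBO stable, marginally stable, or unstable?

The denominator s^4 + 10s^3 - 26s^2 - 190s - 275 factors as (s + 11)(s^2 + 4s + 5)(s - 5), giving poles at s = -11, -2 + j, -2 - j, 5.
Since the pole(s) at s = 5 lie in the right half-plane, the system is unstable.

unstable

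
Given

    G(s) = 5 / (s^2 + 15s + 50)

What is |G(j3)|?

|G(j3)| ≈ 0.08213

Substitute s = j3: numerator = 5, denominator = 41 + j45.
|G(j3)| = |5| / |41 + j45| = 5 / 60.877 ≈ 0.08213.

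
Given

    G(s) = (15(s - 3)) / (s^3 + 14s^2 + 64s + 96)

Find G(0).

Set s = 0: G(0) = (-45) / (96) = -15/32.

G(0) = -15/32 ≈ -0.4688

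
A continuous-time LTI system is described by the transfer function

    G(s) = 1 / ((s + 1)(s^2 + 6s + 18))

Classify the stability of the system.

The poles can be read from the denominator factors: s = -1, -3 ± 3j.
Since all poles lie strictly in the left half-plane, the system is stable.

stable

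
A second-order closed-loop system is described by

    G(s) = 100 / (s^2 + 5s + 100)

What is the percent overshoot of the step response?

%OS ≈ 44.4%

Comparing s^2 + 5s + 100 to s^2 + 2ζωₙs + ωₙ²: ωₙ = 10 rad/s and ζ = 5/(2·10) = 0.25.
%OS = 100·exp(−πζ/√(1−ζ²)) = 100·exp(−π·0.25/√(1−0.25²)) ≈ 44.4%.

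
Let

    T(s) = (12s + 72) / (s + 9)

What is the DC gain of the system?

T(0) = 8

Set s = 0: T(0) = (72) / (9) = 8.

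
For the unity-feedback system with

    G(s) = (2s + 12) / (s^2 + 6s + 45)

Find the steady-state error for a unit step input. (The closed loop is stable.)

G(s) has no poles at the origin.
This is a Type 0 system. Kp = lim_{s→0} G(s) = 12/45 = 4/15.
e_ss = 1/(1 + Kp) = 1/(1 + 4/15) = 15/19 ≈ 0.7895.

e_ss = 0.7895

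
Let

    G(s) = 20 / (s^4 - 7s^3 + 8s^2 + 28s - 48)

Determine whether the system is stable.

unstable

The denominator s^4 - 7s^3 + 8s^2 + 28s - 48 factors as (s - 4)(s - 2)(s + 2)(s - 3), giving poles at s = 4, 2, -2, 3.
Since the pole(s) at s = 4, 2, 3 lie in the right half-plane, the system is unstable.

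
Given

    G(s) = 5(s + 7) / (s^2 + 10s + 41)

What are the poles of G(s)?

The poles are the roots of the denominator s^2 + 10s + 41 = 0.
Using the quadratic formula: s = (-10 ± √(-64))/2 = -5 ± 4j.

s = -5 + 4j, -5 - 4j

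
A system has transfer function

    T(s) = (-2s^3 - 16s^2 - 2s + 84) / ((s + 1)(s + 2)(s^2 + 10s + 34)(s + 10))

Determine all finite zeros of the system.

s = -3, -7, 2

Set the numerator to zero: -2s^3 - 16s^2 - 2s + 84 = 0, i.e. -2·(s^3 + 8s^2 + s - 42) = 0.
Factoring: (s + 3)(s + 7)(s - 2) = 0.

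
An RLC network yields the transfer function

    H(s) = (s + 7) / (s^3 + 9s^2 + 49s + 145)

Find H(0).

H(0) = 7/145 ≈ 0.04828

Set s = 0: H(0) = (7) / (145) = 7/145.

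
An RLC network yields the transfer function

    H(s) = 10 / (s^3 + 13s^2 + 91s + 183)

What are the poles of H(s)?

s = -3, -5 ± 6j

The poles are the roots of the denominator s^3 + 13s^2 + 91s + 183 = 0.
Trying s = -3: the polynomial evaluates to 0, so (s + 3) is a factor.
Dividing out leaves s^2 + 10s + 61 = 0.
The quadratic formula then gives s = -5 ± 6j.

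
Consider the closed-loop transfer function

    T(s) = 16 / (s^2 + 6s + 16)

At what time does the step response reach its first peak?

t_p ≈ 1.187 s

Comparing s^2 + 6s + 16 to s^2 + 2ζωₙs + ωₙ²: ωₙ = 4 rad/s and ζ = 6/(2·4) = 0.75.
ζωₙ = 6/2 = 3, so ω_d = ωₙ√(1−ζ²) = √(ωₙ² − (ζωₙ)²) = √(16 − 3²) = √7 ≈ 2.646 rad/s.
t_p = π/ω_d = π/2.646 ≈ 1.187 s.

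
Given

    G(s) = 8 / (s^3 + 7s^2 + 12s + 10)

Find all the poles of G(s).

s = -1 + j, -1 - j, -5

The poles are the roots of the denominator s^3 + 7s^2 + 12s + 10 = 0.
Trying s = -5: the polynomial evaluates to 0, so (s + 5) is a factor.
Dividing out leaves s^2 + 2s + 2 = 0.
The quadratic formula then gives s = -1 ± 1j.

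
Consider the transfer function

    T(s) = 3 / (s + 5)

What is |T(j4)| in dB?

|T(j4)|_dB ≈ -6.59 dB

Substitute s = j4: numerator = 3, denominator = 5 + j4.
|T(j4)| = |3| / |5 + j4| = 3 / 6.4031 ≈ 0.4685.
In decibels: 20·log₁₀(0.4685) ≈ -6.59 dB.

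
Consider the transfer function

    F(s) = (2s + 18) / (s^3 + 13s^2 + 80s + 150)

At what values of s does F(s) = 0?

Set the numerator to zero: 2s + 18 = 0, i.e. 2·(s + 9) = 0.
So s = -9.

s = -9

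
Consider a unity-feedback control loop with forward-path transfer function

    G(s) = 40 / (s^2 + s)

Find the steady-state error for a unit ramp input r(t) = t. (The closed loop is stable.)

G(s) has one pole at the origin.
This is a Type 1 system. Kv = lim_{s→0} s·G(s) = 40/1.
e_ss = 1/Kv = 1/(40) = 1/40 ≈ 0.02500.

e_ss = 0.02500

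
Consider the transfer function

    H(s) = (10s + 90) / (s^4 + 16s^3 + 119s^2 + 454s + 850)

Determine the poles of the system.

s = -5 ± 3j, -3 ± 4j

The poles are the roots of the denominator s^4 + 16s^3 + 119s^2 + 454s + 850 = 0.
No real roots exist; factor into two real quadratics: (s^2 + 10s + 34)(s^2 + 6s + 25) = 0.
Each quadratic gives a conjugate pair via the quadratic formula.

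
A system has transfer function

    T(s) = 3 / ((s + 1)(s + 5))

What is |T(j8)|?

|T(j8)| ≈ 0.03944

Substitute s = j8: numerator = 3, denominator = -59 + j48.
|T(j8)| = |3| / |-59 + j48| = 3 / 76.059 ≈ 0.03944.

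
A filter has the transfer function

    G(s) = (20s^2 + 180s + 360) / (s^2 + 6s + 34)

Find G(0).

Set s = 0: G(0) = (360) / (34) = 180/17.

G(0) = 180/17 ≈ 10.59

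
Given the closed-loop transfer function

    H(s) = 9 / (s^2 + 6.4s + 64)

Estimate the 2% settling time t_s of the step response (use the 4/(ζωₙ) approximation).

Comparing s^2 + 6.4s + 64 to s^2 + 2ζωₙs + ωₙ²: ωₙ = 8 rad/s and ζ = 6.4/(2·8) = 0.4.
ζωₙ = 6.4/2 = 3.2, so t_s ≈ 4/(ζωₙ) = 4/3.2 = 1.250 s.

t_s ≈ 1.250 s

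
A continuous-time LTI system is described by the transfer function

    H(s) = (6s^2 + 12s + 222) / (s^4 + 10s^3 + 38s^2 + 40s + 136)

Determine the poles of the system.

The poles are the roots of the denominator s^4 + 10s^3 + 38s^2 + 40s + 136 = 0.
No real roots exist; factor into two real quadratics: (s^2 + 4)(s^2 + 10s + 34) = 0.
Each quadratic gives a conjugate pair via the quadratic formula.

s = ±2j, -5 ± 3j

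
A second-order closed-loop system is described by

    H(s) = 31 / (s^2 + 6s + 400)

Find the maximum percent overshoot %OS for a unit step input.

Comparing s^2 + 6s + 400 to s^2 + 2ζωₙs + ωₙ²: ωₙ = 20 rad/s and ζ = 6/(2·20) = 0.15.
%OS = 100·exp(−πζ/√(1−ζ²)) = 100·exp(−π·0.15/√(1−0.15²)) ≈ 62.1%.

%OS ≈ 62.1%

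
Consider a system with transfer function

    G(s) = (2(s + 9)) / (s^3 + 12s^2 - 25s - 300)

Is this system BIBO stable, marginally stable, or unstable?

The denominator s^3 + 12s^2 - 25s - 300 factors as (s + 5)(s - 5)(s + 12), giving poles at s = -5, 5, -12.
Since the pole(s) at s = 5 lie in the right half-plane, the system is unstable.

unstable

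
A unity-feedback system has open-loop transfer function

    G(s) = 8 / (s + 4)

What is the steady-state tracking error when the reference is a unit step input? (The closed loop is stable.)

e_ss = 0.3333

G(s) has no poles at the origin.
This is a Type 0 system. Kp = lim_{s→0} G(s) = 8/4 = 2.
e_ss = 1/(1 + Kp) = 1/(1 + 2) = 1/3 ≈ 0.3333.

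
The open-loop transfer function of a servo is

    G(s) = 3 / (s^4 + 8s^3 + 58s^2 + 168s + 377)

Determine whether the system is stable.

The denominator s^4 + 8s^3 + 58s^2 + 168s + 377 factors as (s^2 + 4s + 29)(s^2 + 4s + 13), giving poles at s = -2 + 5j, -2 - 5j, -2 + 3j, -2 - 3j.
Since all poles lie strictly in the left half-plane, the system is stable.

stable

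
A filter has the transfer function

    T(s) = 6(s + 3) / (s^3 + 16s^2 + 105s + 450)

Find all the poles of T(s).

The poles are the roots of the denominator s^3 + 16s^2 + 105s + 450 = 0.
Trying s = -10: the polynomial evaluates to 0, so (s + 10) is a factor.
Dividing out leaves s^2 + 6s + 45 = 0.
The quadratic formula then gives s = -3 ± 6j.

s = -3 ± 6j, -10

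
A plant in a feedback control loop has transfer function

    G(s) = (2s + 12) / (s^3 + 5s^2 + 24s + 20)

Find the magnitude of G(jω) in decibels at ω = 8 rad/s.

Substitute s = j8: numerator = 12 + j16, denominator = -300 - j320.
|G(j8)| = |12 + j16| / |-300 - j320| = 20 / 438.63 ≈ 0.04560.
In decibels: 20·log₁₀(0.04560) ≈ -26.8 dB.

|G(j8)|_dB ≈ -26.8 dB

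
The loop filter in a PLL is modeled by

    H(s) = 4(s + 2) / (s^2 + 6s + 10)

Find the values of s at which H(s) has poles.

The poles are the roots of the denominator s^2 + 6s + 10 = 0.
Using the quadratic formula: s = (-6 ± √(-4))/2 = -3 ± 1j.

s = -3 + j, -3 - j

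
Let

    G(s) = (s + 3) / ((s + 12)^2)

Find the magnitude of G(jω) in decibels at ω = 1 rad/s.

|G(j1)|_dB ≈ -33.2 dB

Substitute s = j1: numerator = 3 + j1, denominator = 143 + j24.
|G(j1)| = |3 + j1| / |143 + j24| = 3.1623 / 145 ≈ 0.02181.
In decibels: 20·log₁₀(0.02181) ≈ -33.2 dB.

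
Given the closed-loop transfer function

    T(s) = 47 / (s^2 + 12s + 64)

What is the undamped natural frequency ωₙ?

Compare the denominator to the standard form s^2 + 2ζωₙs + ωₙ².
ωₙ² = 64, so ωₙ = 8 rad/s.

ωₙ = 8 rad/s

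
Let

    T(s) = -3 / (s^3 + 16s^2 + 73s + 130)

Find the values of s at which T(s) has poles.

s = -3 + 2j, -3 - 2j, -10

The poles are the roots of the denominator s^3 + 16s^2 + 73s + 130 = 0.
Trying s = -10: the polynomial evaluates to 0, so (s + 10) is a factor.
Dividing out leaves s^2 + 6s + 13 = 0.
The quadratic formula then gives s = -3 ± 2j.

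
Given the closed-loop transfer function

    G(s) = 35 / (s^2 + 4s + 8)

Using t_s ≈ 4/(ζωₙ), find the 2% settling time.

t_s ≈ 2 s

Comparing s^2 + 4s + 8 to s^2 + 2ζωₙs + ωₙ²: ωₙ = √8 ≈ 2.828 rad/s and ζ = 4/(2·√8) ≈ 0.7071.
ζωₙ = 4/2 = 2, so t_s ≈ 4/(ζωₙ) = 4/2 = 2 s.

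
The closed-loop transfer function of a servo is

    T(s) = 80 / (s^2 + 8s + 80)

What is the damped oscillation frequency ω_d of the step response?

Comparing s^2 + 8s + 80 to s^2 + 2ζωₙs + ωₙ²: ωₙ = √80 ≈ 8.944 rad/s and ζ = 8/(2·√80) ≈ 0.4472.
ζωₙ = 8/2 = 4, so ω_d = ωₙ√(1−ζ²) = √(ωₙ² − (ζωₙ)²) = √(80 − 4²) = √64 = 8 rad/s.

ω_d = 8 rad/s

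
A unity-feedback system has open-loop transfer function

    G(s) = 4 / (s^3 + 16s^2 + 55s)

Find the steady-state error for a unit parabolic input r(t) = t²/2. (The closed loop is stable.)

G(s) has one pole at the origin.
This is a Type 1 system; Ka = lim_{s→0} s^2·G(s) = 0, so the steady-state error for a parabola input is infinite.

e_ss = ∞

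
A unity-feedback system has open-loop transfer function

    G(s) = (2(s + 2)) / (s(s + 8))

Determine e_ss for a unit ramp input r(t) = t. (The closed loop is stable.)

e_ss = 2

G(s) has one pole at the origin.
This is a Type 1 system. Kv = lim_{s→0} s·G(s) = 4/8 = 1/2.
e_ss = 1/Kv = 1/(1/2) = 2.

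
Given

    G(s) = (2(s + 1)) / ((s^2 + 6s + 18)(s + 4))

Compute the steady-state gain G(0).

G(0) = 1/36 ≈ 0.02778

At s = 0 each factor (s + a) contributes a and each (s^2 + bs + c) contributes c.
G(0) = 2·(1) / ((18) · (4)) = 2/72 = 1/36.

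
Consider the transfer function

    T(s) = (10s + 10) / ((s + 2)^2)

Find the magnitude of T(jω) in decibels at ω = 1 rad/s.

|T(j1)|_dB ≈ 9.03 dB

Substitute s = j1: numerator = 10 + j10, denominator = 3 + j4.
|T(j1)| = |10 + j10| / |3 + j4| = 14.142 / 5 ≈ 2.828.
In decibels: 20·log₁₀(2.828) ≈ 9.03 dB.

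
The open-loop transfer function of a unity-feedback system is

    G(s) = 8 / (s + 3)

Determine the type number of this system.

The denominator has no factor of s at the origin — no free integrator — so this is a Type 0 system.

Type 0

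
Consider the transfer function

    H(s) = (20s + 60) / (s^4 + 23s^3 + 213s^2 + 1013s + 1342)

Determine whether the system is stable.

The denominator s^4 + 23s^3 + 213s^2 + 1013s + 1342 factors as (s^2 + 10s + 61)(s + 11)(s + 2), giving poles at s = -5 ± 6j, -11, -2.
Since all poles lie strictly in the left half-plane, the system is stable.

stable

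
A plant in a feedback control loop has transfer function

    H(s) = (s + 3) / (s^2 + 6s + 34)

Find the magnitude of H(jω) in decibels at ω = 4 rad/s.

|H(j4)|_dB ≈ -15.6 dB

Substitute s = j4: numerator = 3 + j4, denominator = 18 + j24.
|H(j4)| = |3 + j4| / |18 + j24| = 5 / 30 ≈ 0.1667.
In decibels: 20·log₁₀(0.1667) ≈ -15.6 dB.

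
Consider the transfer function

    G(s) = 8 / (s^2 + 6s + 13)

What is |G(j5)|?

|G(j5)| ≈ 0.2476

Substitute s = j5: numerator = 8, denominator = -12 + j30.
|G(j5)| = |8| / |-12 + j30| = 8 / 32.311 ≈ 0.2476.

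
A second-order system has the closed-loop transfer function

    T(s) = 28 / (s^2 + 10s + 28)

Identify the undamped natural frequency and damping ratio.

Compare the denominator to the standard form s^2 + 2ζωₙs + ωₙ².
ωₙ² = 28, so ωₙ = √28 ≈ 5.292 rad/s.
2ζωₙ = 10, so ζ = 10/(2·√28) ≈ 0.9449.

ωₙ ≈ 5.292 rad/s, ζ ≈ 0.9449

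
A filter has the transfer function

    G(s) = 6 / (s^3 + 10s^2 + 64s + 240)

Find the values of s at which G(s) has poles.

The poles are the roots of the denominator s^3 + 10s^2 + 64s + 240 = 0.
Trying s = -6: the polynomial evaluates to 0, so (s + 6) is a factor.
Dividing out leaves s^2 + 4s + 40 = 0.
The quadratic formula then gives s = -2 ± 6j.

s = -6, -2 ± 6j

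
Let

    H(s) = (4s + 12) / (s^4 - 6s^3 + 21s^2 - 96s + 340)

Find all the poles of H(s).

s = 4 ± 2j, -1 ± 4j

The poles are the roots of the denominator s^4 - 6s^3 + 21s^2 - 96s + 340 = 0.
No real roots exist; factor into two real quadratics: (s^2 - 8s + 20)(s^2 + 2s + 17) = 0.
Each quadratic gives a conjugate pair via the quadratic formula.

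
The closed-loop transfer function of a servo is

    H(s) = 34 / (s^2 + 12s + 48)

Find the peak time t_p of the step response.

Comparing s^2 + 12s + 48 to s^2 + 2ζωₙs + ωₙ²: ωₙ = √48 ≈ 6.928 rad/s and ζ = 12/(2·√48) ≈ 0.8660.
ζωₙ = 12/2 = 6, so ω_d = ωₙ√(1−ζ²) = √(ωₙ² − (ζωₙ)²) = √(48 − 6²) = √12 ≈ 3.464 rad/s.
t_p = π/ω_d = π/3.464 ≈ 0.9069 s.

t_p ≈ 0.9069 s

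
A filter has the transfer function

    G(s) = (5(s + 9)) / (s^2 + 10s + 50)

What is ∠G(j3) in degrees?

At s = j3: numerator = 45 + j15, denominator = 41 + j30.
∠G = ∠num − ∠den = 18.435° − (36.193°) = -17.76°.

∠G(j3) ≈ -17.76°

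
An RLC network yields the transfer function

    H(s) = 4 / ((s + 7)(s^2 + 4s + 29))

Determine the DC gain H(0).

At s = 0 each factor (s + a) contributes a and each (s^2 + bs + c) contributes c.
H(0) = 4·1 / ((7) · (29)) = 4/203 = 4/203.

H(0) = 4/203 ≈ 0.01970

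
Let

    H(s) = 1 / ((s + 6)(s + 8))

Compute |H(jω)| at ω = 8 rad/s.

Substitute s = j8: numerator = 1, denominator = -16 + j112.
|H(j8)| = |1| / |-16 + j112| = 1 / 113.14 ≈ 0.008839.

|H(j8)| ≈ 0.008839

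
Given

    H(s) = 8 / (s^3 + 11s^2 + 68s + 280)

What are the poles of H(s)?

The poles are the roots of the denominator s^3 + 11s^2 + 68s + 280 = 0.
Trying s = -7: the polynomial evaluates to 0, so (s + 7) is a factor.
Dividing out leaves s^2 + 4s + 40 = 0.
The quadratic formula then gives s = -2 ± 6j.

s = -2 + 6j, -2 - 6j, -7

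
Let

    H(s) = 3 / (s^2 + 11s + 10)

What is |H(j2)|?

|H(j2)| ≈ 0.1316

Substitute s = j2: numerator = 3, denominator = 6 + j22.
|H(j2)| = |3| / |6 + j22| = 3 / 22.804 ≈ 0.1316.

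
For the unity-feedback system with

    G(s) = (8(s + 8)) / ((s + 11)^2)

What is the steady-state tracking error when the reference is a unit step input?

G(s) has no poles at the origin.
This is a Type 0 system. Kp = lim_{s→0} G(s) = 64/121.
e_ss = 1/(1 + Kp) = 1/(1 + 64/121) = 121/185 ≈ 0.6541.

e_ss = 0.6541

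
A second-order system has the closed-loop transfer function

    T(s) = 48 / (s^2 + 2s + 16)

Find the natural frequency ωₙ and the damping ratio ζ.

ωₙ = 4 rad/s, ζ = 0.25

Compare the denominator to the standard form s^2 + 2ζωₙs + ωₙ².
ωₙ² = 16, so ωₙ = 4 rad/s.
2ζωₙ = 2, so ζ = 2/(2·4) = 0.25.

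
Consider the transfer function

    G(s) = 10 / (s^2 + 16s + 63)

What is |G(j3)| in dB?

|G(j3)|_dB ≈ -17.2 dB

Substitute s = j3: numerator = 10, denominator = 54 + j48.
|G(j3)| = |10| / |54 + j48| = 10 / 72.250 ≈ 0.1384.
In decibels: 20·log₁₀(0.1384) ≈ -17.2 dB.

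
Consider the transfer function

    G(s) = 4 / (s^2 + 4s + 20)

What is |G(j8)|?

Substitute s = j8: numerator = 4, denominator = -44 + j32.
|G(j8)| = |4| / |-44 + j32| = 4 / 54.406 ≈ 0.07352.

|G(j8)| ≈ 0.07352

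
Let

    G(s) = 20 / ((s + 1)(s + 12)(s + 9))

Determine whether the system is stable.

stable

The poles can be read from the denominator factors: s = -1, -12, -9.
Since all poles lie strictly in the left half-plane, the system is stable.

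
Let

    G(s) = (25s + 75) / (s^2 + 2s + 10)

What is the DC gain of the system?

Set s = 0: G(0) = (75) / (10) = 15/2.

G(0) = 15/2 ≈ 7.500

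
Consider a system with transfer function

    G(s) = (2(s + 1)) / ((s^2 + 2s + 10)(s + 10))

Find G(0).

G(0) = 1/50 ≈ 0.02000

At s = 0 each factor (s + a) contributes a and each (s^2 + bs + c) contributes c.
G(0) = 2·(1) / ((10) · (10)) = 2/100 = 1/50.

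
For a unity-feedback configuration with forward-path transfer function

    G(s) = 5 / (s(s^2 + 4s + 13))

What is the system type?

Type 1

The denominator has 1 factor of s at the origin (free integrator), so this is a Type 1 system.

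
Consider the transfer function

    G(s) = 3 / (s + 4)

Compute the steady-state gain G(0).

Set s = 0: G(0) = (3) / (4) = 3/4.

G(0) = 3/4 ≈ 0.7500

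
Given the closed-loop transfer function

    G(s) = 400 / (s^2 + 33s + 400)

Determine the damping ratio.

ζ = 0.825

Compare the denominator to the standard form s^2 + 2ζωₙs + ωₙ².
ωₙ² = 400, so ωₙ = 20 rad/s.
2ζωₙ = 33, so ζ = 33/(2·20) = 0.825.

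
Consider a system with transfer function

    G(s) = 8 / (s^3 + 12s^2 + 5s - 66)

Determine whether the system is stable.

unstable

The denominator s^3 + 12s^2 + 5s - 66 factors as (s - 2)(s + 11)(s + 3), giving poles at s = 2, -11, -3.
Since the pole(s) at s = 2 lie in the right half-plane, the system is unstable.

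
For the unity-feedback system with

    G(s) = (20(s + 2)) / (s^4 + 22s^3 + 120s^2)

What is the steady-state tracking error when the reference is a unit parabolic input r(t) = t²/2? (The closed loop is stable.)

e_ss = 3

G(s) has 2 poles at the origin.
This is a Type 2 system. Ka = lim_{s→0} s^2·G(s) = 40/120 = 1/3.
e_ss = 1/Ka = 1/(1/3) = 3.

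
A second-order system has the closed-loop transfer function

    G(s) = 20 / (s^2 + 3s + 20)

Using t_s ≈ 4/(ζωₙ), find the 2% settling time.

t_s ≈ 2.667 s

Comparing s^2 + 3s + 20 to s^2 + 2ζωₙs + ωₙ²: ωₙ = √20 ≈ 4.472 rad/s and ζ = 3/(2·√20) ≈ 0.3354.
ζωₙ = 3/2 = 1.5, so t_s ≈ 4/(ζωₙ) = 4/1.5 ≈ 2.667 s.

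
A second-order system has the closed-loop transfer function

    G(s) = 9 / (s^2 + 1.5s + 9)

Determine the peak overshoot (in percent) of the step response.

%OS ≈ 44.4%

Comparing s^2 + 1.5s + 9 to s^2 + 2ζωₙs + ωₙ²: ωₙ = 3 rad/s and ζ = 1.5/(2·3) = 0.25.
%OS = 100·exp(−πζ/√(1−ζ²)) = 100·exp(−π·0.25/√(1−0.25²)) ≈ 44.4%.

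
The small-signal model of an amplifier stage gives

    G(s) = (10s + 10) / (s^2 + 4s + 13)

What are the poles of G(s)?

The poles are the roots of the denominator s^2 + 4s + 13 = 0.
Using the quadratic formula: s = (-4 ± √(-36))/2 = -2 ± 3j.

s = -2 + 3j, -2 - 3j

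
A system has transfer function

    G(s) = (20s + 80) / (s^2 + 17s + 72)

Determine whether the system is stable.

The denominator s^2 + 17s + 72 factors as (s + 9)(s + 8), giving poles at s = -9, -8.
Since all poles lie strictly in the left half-plane, the system is stable.

stable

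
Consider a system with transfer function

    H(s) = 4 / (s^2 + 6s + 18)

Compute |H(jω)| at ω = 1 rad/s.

Substitute s = j1: numerator = 4, denominator = 17 + j6.
|H(j1)| = |4| / |17 + j6| = 4 / 18.028 ≈ 0.2219.

|H(j1)| ≈ 0.2219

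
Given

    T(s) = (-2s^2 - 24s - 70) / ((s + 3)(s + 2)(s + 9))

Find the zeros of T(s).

Set the numerator to zero: -2s^2 - 24s - 70 = 0, i.e. -2·(s^2 + 12s + 35) = 0.
Factoring: (s + 5)(s + 7) = 0.

s = -5, -7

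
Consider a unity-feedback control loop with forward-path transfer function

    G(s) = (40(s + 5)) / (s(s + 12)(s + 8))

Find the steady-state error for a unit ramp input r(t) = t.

e_ss = 0.4800

G(s) has one pole at the origin.
This is a Type 1 system. Kv = lim_{s→0} s·G(s) = 200/96 = 25/12.
e_ss = 1/Kv = 1/(25/12) = 12/25 ≈ 0.4800.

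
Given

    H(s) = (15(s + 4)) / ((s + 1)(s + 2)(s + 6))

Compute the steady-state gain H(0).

At s = 0 each factor (s + a) contributes a and each (s^2 + bs + c) contributes c.
H(0) = 15·(4) / ((1) · (2) · (6)) = 60/12 = 5.

H(0) = 5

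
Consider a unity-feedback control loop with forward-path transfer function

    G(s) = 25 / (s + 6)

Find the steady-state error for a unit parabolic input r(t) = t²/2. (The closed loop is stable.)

G(s) has no poles at the origin.
This is a Type 0 system; Ka = lim_{s→0} s^2·G(s) = 0, so the steady-state error for a parabola input is infinite.

e_ss = ∞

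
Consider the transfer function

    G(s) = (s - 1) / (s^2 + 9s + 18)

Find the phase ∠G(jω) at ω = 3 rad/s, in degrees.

∠G(j3) ≈ 36.87°

At s = j3: numerator = -1 + j3, denominator = 9 + j27.
∠G = ∠num − ∠den = 108.43° − (71.565°) = 36.87°.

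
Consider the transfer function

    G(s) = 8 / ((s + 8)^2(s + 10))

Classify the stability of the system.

The poles can be read from the denominator factors: s = -8, -8, -10.
Since all poles lie strictly in the left half-plane, the system is stable.

stable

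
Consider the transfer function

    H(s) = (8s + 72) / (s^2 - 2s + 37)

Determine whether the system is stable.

unstable

The denominator s^2 - 2s + 37 factors as (s^2 - 2s + 37), giving poles at s = 1 + 6j, 1 - 6j.
Since the pole(s) at s = 1 ± 6j lie in the right half-plane, the system is unstable.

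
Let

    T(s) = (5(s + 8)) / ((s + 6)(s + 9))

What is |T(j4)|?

Substitute s = j4: numerator = 40 + j20, denominator = 38 + j60.
|T(j4)| = |40 + j20| / |38 + j60| = 44.721 / 71.021 ≈ 0.6297.

|T(j4)| ≈ 0.6297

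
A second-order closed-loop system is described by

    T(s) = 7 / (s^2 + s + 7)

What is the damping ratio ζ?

Compare the denominator to the standard form s^2 + 2ζωₙs + ωₙ².
ωₙ² = 7, so ωₙ = √7 ≈ 2.646 rad/s.
2ζωₙ = 1, so ζ = 1/(2·√7) ≈ 0.1890.

ζ ≈ 0.1890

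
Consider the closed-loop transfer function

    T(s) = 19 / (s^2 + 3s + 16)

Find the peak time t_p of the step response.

t_p ≈ 0.8472 s

Comparing s^2 + 3s + 16 to s^2 + 2ζωₙs + ωₙ²: ωₙ = 4 rad/s and ζ = 3/(2·4) = 0.375.
ζωₙ = 3/2 = 1.5, so ω_d = ωₙ√(1−ζ²) = √(ωₙ² − (ζωₙ)²) = √(16 − 1.5²) = √13.75 ≈ 3.708 rad/s.
t_p = π/ω_d = π/3.708 ≈ 0.8472 s.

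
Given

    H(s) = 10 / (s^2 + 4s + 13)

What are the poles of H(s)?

s = -2 + 3j, -2 - 3j

The poles are the roots of the denominator s^2 + 4s + 13 = 0.
Using the quadratic formula: s = (-4 ± √(-36))/2 = -2 ± 3j.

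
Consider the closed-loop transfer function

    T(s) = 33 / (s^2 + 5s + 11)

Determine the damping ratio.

ζ ≈ 0.7538

Compare the denominator to the standard form s^2 + 2ζωₙs + ωₙ².
ωₙ² = 11, so ωₙ = √11 ≈ 3.317 rad/s.
2ζωₙ = 5, so ζ = 5/(2·√11) ≈ 0.7538.
With ζ = 0.7538 the response is underdamped.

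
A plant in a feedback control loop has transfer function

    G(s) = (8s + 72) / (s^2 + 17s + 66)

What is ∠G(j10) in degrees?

∠G(j10) ≈ -53.30°

At s = j10: numerator = 72 + j80, denominator = -34 + j170.
∠G = ∠num − ∠den = 48.013° − (101.31°) = -53.30°.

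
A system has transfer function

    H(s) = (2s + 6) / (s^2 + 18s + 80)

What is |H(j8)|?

Substitute s = j8: numerator = 6 + j16, denominator = 16 + j144.
|H(j8)| = |6 + j16| / |16 + j144| = 17.088 / 144.89 ≈ 0.1179.

|H(j8)| ≈ 0.1179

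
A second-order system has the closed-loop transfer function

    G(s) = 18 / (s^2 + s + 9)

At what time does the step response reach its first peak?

Comparing s^2 + s + 9 to s^2 + 2ζωₙs + ωₙ²: ωₙ = 3 rad/s and ζ = 1/(2·3) ≈ 0.1667.
ζωₙ = 1/2 = 0.5, so ω_d = ωₙ√(1−ζ²) = √(ωₙ² − (ζωₙ)²) = √(9 − 0.5²) = √8.75 ≈ 2.958 rad/s.
t_p = π/ω_d = π/2.958 ≈ 1.062 s.

t_p ≈ 1.062 s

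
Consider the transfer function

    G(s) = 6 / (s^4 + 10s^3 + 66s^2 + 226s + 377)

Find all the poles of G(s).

The poles are the roots of the denominator s^4 + 10s^3 + 66s^2 + 226s + 377 = 0.
No real roots exist; factor into two real quadratics: (s^2 + 4s + 29)(s^2 + 6s + 13) = 0.
Each quadratic gives a conjugate pair via the quadratic formula.

s = -2 + 5j, -2 - 5j, -3 + 2j, -3 - 2j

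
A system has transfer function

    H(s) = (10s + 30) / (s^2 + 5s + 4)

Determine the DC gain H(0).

H(0) = 15/2 ≈ 7.500

Set s = 0: H(0) = (30) / (4) = 15/2.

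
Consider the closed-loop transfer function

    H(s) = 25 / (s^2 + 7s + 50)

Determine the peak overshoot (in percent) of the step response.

%OS ≈ 16.7%

Comparing s^2 + 7s + 50 to s^2 + 2ζωₙs + ωₙ²: ωₙ = √50 ≈ 7.071 rad/s and ζ = 7/(2·√50) ≈ 0.4950.
%OS = 100·exp(−πζ/√(1−ζ²)) = 100·exp(−π·0.4950/√(1−0.4950²)) ≈ 16.7%.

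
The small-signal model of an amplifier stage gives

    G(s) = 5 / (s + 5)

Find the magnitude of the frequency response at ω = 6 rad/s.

Substitute s = j6: numerator = 5, denominator = 5 + j6.
|G(j6)| = |5| / |5 + j6| = 5 / 7.8102 ≈ 0.6402.

|G(j6)| ≈ 0.6402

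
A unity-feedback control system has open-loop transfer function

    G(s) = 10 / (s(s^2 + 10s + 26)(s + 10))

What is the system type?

Type 1

The denominator has 1 factor of s at the origin (free integrator), so this is a Type 1 system.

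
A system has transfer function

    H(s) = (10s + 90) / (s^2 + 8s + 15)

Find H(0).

Set s = 0: H(0) = (90) / (15) = 6.

H(0) = 6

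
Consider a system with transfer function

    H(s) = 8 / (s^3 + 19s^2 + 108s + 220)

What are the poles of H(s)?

The poles are the roots of the denominator s^3 + 19s^2 + 108s + 220 = 0.
Trying s = -11: the polynomial evaluates to 0, so (s + 11) is a factor.
Dividing out leaves s^2 + 8s + 20 = 0.
The quadratic formula then gives s = -4 ± 2j.

s = -4 + 2j, -4 - 2j, -11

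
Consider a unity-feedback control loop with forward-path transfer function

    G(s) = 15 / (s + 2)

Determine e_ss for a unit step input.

G(s) has no poles at the origin.
This is a Type 0 system. Kp = lim_{s→0} G(s) = 15/2.
e_ss = 1/(1 + Kp) = 1/(1 + 15/2) = 2/17 ≈ 0.1176.

e_ss = 0.1176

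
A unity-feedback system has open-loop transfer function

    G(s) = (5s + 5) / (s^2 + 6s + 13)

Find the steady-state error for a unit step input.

G(s) has no poles at the origin.
This is a Type 0 system. Kp = lim_{s→0} G(s) = 5/13.
e_ss = 1/(1 + Kp) = 1/(1 + 5/13) = 13/18 ≈ 0.7222.

e_ss = 0.7222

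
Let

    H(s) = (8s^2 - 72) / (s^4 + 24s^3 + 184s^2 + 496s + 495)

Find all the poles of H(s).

The poles are the roots of the denominator s^4 + 24s^3 + 184s^2 + 496s + 495 = 0.
Trying s = -11: the polynomial evaluates to 0, so (s + 11) is a factor.
Dividing out leaves s^3 + 13s^2 + 41s + 45 = 0.
This factors further as (s + 9)(s^2 + 4s + 5) = 0.

s = -11, -9, -2 ± j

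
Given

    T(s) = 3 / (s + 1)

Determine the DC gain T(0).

Set s = 0: T(0) = (3) / (1) = 3.

T(0) = 3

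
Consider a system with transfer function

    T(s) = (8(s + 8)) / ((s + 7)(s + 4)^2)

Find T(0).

At s = 0 each factor (s + a) contributes a and each (s^2 + bs + c) contributes c.
T(0) = 8·(8) / ((7) · (4) · (4)) = 64/112 = 4/7.

T(0) = 4/7 ≈ 0.5714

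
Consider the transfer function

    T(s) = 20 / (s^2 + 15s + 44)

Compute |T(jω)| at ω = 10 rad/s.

Substitute s = j10: numerator = 20, denominator = -56 + j150.
|T(j10)| = |20| / |-56 + j150| = 20 / 160.11 ≈ 0.1249.

|T(j10)| ≈ 0.1249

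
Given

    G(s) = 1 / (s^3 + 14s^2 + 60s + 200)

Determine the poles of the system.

The poles are the roots of the denominator s^3 + 14s^2 + 60s + 200 = 0.
Trying s = -10: the polynomial evaluates to 0, so (s + 10) is a factor.
Dividing out leaves s^2 + 4s + 20 = 0.
The quadratic formula then gives s = -2 ± 4j.

s = -2 ± 4j, -10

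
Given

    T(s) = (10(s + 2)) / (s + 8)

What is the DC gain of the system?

At s = 0 each factor (s + a) contributes a and each (s^2 + bs + c) contributes c.
T(0) = 10·(2) / ((8)) = 20/8 = 5/2.

T(0) = 5/2 ≈ 2.500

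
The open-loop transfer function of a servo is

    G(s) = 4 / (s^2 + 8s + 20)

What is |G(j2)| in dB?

|G(j2)|_dB ≈ -15.1 dB

Substitute s = j2: numerator = 4, denominator = 16 + j16.
|G(j2)| = |4| / |16 + j16| = 4 / 22.627 ≈ 0.1768.
In decibels: 20·log₁₀(0.1768) ≈ -15.1 dB.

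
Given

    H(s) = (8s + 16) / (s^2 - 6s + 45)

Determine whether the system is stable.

unstable

The denominator s^2 - 6s + 45 factors as (s^2 - 6s + 45), giving poles at s = 3 ± 6j.
Since the pole(s) at s = 3 + 6j, 3 - 6j lie in the right half-plane, the system is unstable.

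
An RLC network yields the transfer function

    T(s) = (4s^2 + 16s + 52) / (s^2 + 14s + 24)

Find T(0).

Set s = 0: T(0) = (52) / (24) = 13/6.

T(0) = 13/6 ≈ 2.167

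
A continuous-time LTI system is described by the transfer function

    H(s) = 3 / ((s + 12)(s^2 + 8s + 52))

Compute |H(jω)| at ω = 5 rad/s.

Substitute s = j5: numerator = 3, denominator = 124 + j615.
|H(j5)| = |3| / |124 + j615| = 3 / 627.38 ≈ 0.004782.

|H(j5)| ≈ 0.004782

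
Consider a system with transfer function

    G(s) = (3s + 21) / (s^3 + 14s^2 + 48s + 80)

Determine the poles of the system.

The poles are the roots of the denominator s^3 + 14s^2 + 48s + 80 = 0.
Trying s = -10: the polynomial evaluates to 0, so (s + 10) is a factor.
Dividing out leaves s^2 + 4s + 8 = 0.
The quadratic formula then gives s = -2 ± 2j.

s = -2 ± 2j, -10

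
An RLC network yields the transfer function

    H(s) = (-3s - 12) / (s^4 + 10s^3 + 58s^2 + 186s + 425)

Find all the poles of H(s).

The poles are the roots of the denominator s^4 + 10s^3 + 58s^2 + 186s + 425 = 0.
No real roots exist; factor into two real quadratics: (s^2 + 2s + 17)(s^2 + 8s + 25) = 0.
Each quadratic gives a conjugate pair via the quadratic formula.

s = -1 ± 4j, -4 ± 3j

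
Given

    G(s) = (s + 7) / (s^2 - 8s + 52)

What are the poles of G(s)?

The poles are the roots of the denominator s^2 - 8s + 52 = 0.
Using the quadratic formula: s = (8 ± √(-144))/2 = 4 ± 6j.

s = 4 + 6j, 4 - 6j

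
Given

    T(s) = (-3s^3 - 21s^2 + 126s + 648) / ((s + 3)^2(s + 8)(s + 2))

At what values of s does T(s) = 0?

Set the numerator to zero: -3s^3 - 21s^2 + 126s + 648 = 0, i.e. -3·(s^3 + 7s^2 - 42s - 216) = 0.
Factoring: (s + 9)(s - 6)(s + 4) = 0.

s = -9, 6, -4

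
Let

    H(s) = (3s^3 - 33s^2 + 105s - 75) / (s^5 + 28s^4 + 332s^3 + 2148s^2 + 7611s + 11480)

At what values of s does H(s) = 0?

s = 1, 5, 5

Set the numerator to zero: 3s^3 - 33s^2 + 105s - 75 = 0, i.e. 3·(s^3 - 11s^2 + 35s - 25) = 0.
Factoring: (s - 1)(s - 5)^2 = 0.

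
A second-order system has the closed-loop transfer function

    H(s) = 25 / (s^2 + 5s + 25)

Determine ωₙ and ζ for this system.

ωₙ = 5 rad/s, ζ = 0.5

Compare the denominator to the standard form s^2 + 2ζωₙs + ωₙ².
ωₙ² = 25, so ωₙ = 5 rad/s.
2ζωₙ = 5, so ζ = 5/(2·5) = 0.5.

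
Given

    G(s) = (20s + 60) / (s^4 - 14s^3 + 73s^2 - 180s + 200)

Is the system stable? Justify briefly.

unstable

The denominator s^4 - 14s^3 + 73s^2 - 180s + 200 factors as (s^2 - 4s + 8)(s - 5)^2, giving poles at s = 2 + 2j, 2 - 2j, 5, 5.
Since the pole(s) at s = 2 ± 2j, 5, 5 lie in the right half-plane, the system is unstable.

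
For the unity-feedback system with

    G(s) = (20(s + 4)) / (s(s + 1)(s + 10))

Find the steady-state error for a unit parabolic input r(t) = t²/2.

e_ss = ∞

G(s) has one pole at the origin.
This is a Type 1 system; Ka = lim_{s→0} s^2·G(s) = 0, so the steady-state error for a parabola input is infinite.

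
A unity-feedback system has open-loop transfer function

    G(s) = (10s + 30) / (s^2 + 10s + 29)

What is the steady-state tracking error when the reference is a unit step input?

e_ss = 0.4915

G(s) has no poles at the origin.
This is a Type 0 system. Kp = lim_{s→0} G(s) = 30/29.
e_ss = 1/(1 + Kp) = 1/(1 + 30/29) = 29/59 ≈ 0.4915.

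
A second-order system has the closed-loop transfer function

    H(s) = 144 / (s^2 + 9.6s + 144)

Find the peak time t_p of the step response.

t_p ≈ 0.2856 s

Comparing s^2 + 9.6s + 144 to s^2 + 2ζωₙs + ωₙ²: ωₙ = 12 rad/s and ζ = 9.6/(2·12) = 0.4.
ζωₙ = 9.6/2 = 4.8, so ω_d = ωₙ√(1−ζ²) = √(ωₙ² − (ζωₙ)²) = √(144 − 4.8²) = √120.96 ≈ 11.00 rad/s.
t_p = π/ω_d = π/11.00 ≈ 0.2856 s.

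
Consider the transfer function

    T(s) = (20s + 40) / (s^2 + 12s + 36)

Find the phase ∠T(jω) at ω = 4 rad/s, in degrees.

∠T(j4) ≈ -3.945°

At s = j4: numerator = 40 + j80, denominator = 20 + j48.
∠T = ∠num − ∠den = 63.435° − (67.380°) = -3.945°.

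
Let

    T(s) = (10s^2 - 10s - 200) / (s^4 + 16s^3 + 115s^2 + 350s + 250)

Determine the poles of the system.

The poles are the roots of the denominator s^4 + 16s^3 + 115s^2 + 350s + 250 = 0.
Trying s = -1: the polynomial evaluates to 0, so (s + 1) is a factor.
Dividing out leaves s^3 + 15s^2 + 100s + 250 = 0.
This factors further as (s + 5)(s^2 + 10s + 50) = 0.

s = -1, -5, -5 ± 5j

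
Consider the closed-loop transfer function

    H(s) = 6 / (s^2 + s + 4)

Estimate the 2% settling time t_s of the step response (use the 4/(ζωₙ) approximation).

Comparing s^2 + s + 4 to s^2 + 2ζωₙs + ωₙ²: ωₙ = 2 rad/s and ζ = 1/(2·2) = 0.25.
ζωₙ = 1/2 = 0.5, so t_s ≈ 4/(ζωₙ) = 4/0.5 = 8 s.

t_s ≈ 8 s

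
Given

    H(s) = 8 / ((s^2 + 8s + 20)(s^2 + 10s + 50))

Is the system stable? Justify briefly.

stable

The poles can be read from the denominator factors: s = -4 ± 2j, -5 ± 5j.
Since all poles lie strictly in the left half-plane, the system is stable.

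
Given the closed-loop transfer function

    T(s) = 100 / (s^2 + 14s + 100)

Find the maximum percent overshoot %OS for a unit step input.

Comparing s^2 + 14s + 100 to s^2 + 2ζωₙs + ωₙ²: ωₙ = 10 rad/s and ζ = 14/(2·10) = 0.7.
%OS = 100·exp(−πζ/√(1−ζ²)) = 100·exp(−π·0.7/√(1−0.7²)) ≈ 4.60%.

%OS ≈ 4.60%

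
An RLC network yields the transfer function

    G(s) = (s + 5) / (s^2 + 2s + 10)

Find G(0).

At s = 0 each factor (s + a) contributes a and each (s^2 + bs + c) contributes c.
G(0) = 1·(5) / ((10)) = 5/10 = 1/2.

G(0) = 1/2 ≈ 0.5000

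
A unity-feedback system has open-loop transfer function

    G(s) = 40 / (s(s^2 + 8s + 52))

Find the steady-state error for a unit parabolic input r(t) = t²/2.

e_ss = ∞

G(s) has one pole at the origin.
This is a Type 1 system; Ka = lim_{s→0} s^2·G(s) = 0, so the steady-state error for a parabola input is infinite.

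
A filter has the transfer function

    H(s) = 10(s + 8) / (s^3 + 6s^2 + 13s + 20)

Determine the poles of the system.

s = -4, -1 + 2j, -1 - 2j

The poles are the roots of the denominator s^3 + 6s^2 + 13s + 20 = 0.
Trying s = -4: the polynomial evaluates to 0, so (s + 4) is a factor.
Dividing out leaves s^2 + 2s + 5 = 0.
The quadratic formula then gives s = -1 ± 2j.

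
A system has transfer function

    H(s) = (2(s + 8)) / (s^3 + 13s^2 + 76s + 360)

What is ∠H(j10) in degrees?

∠H(j10) ≈ -143.0°

At s = j10: numerator = 16 + j20, denominator = -940 - j240.
∠H = ∠num − ∠den = 51.340° − (-165.68°) = 217.0°, which wraps to -143.0°.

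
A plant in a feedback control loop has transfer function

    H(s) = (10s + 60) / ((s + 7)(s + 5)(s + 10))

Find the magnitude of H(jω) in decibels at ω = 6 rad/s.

|H(j6)|_dB ≈ -19.9 dB

Substitute s = j6: numerator = 60 + j60, denominator = -442 + j714.
|H(j6)| = |60 + j60| / |-442 + j714| = 84.853 / 839.74 ≈ 0.1010.
In decibels: 20·log₁₀(0.1010) ≈ -19.9 dB.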